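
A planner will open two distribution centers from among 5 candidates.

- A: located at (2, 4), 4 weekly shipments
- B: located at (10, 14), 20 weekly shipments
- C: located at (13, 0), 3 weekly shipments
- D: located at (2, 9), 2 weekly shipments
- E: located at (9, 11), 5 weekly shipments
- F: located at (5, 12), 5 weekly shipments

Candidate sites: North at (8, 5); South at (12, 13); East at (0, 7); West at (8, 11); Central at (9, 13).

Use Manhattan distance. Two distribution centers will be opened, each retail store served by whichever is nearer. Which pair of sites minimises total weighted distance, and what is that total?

Evaluate every pair (each demand assigned to the nearer of the two):
  {North, Central}: total = 153
  {East, Central}: total = 154
  {West, Central}: total = 181
  {South, East}: total = 195
  {South, West}: total = 195
  {North, West}: total = 199
  {East, West}: total = 201
  {North, South}: total = 203
  {South, Central}: total = 203
  {North, East}: total = 363
Best pair: {North, Central} with total 153.

{North, Central}, total 153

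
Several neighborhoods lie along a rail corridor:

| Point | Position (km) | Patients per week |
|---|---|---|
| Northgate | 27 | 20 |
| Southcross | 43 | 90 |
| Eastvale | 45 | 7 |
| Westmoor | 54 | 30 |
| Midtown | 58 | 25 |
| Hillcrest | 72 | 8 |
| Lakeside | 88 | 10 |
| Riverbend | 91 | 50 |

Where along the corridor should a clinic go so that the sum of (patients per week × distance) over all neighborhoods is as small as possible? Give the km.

x = 54

For a sum of weighted absolute distances on a line, the optimum is the weighted median (not the mean). Total weight W = 240; half-weight = 120.
Sort by position and accumulate weight:
  km 27 (Northgate, w=20) → cum 20
  km 43 (Southcross, w=90) → cum 110
  km 45 (Eastvale, w=7) → cum 117
  km 54 (Westmoor, w=30) → cum 147  ≥ 120 → median here
  km 58 (Midtown, w=25) → cum 172
  km 72 (Hillcrest, w=8) → cum 180
  km 88 (Lakeside, w=10) → cum 190
  km 91 (Riverbend, w=50) → cum 240
Optimal location: km 54.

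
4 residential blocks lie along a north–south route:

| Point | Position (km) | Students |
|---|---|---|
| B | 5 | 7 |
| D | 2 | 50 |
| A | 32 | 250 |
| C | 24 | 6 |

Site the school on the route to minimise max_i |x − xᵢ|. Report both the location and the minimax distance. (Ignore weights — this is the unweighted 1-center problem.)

location 17, max distance 15

The 1-center on a line is the midpoint of the two extreme points: leftmost at 2, rightmost at 32.
Optimal location = (2 + 32)/2 = 17; maximum distance = (32 − 2)/2 = 15.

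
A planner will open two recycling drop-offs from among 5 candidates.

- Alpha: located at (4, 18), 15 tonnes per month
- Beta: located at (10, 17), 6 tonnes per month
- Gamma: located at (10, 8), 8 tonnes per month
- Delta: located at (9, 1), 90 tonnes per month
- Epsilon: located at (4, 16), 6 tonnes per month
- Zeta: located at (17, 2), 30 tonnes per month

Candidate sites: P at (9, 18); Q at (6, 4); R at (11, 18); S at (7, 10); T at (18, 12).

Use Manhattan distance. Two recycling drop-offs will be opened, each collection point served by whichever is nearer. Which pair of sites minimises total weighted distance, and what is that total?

{P, Q}, total 1123

Evaluate every pair (each demand assigned to the nearer of the two):
  {P, Q}: total = 1123
  {Q, R}: total = 1165
  {Q, S}: total = 1249
  {Q, T}: total = 1336
  {S, T}: total = 1639
  {P, S}: total = 1699
  {R, S}: total = 1741
  {P, T}: total = 2077
  {R, T}: total = 2299
  {P, R}: total = 2407
Best pair: {P, Q} with total 1123.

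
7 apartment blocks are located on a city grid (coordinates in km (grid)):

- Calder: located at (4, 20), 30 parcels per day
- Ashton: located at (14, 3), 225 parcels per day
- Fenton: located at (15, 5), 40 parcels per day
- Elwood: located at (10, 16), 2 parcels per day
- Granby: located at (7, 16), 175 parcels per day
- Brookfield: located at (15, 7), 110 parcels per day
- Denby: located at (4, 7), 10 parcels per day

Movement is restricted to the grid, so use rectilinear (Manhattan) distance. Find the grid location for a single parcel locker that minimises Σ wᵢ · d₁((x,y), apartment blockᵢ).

Manhattan distance separates: Σwᵢ(|x−xᵢ|+|y−yᵢ|) = Σwᵢ|x−xᵢ| + Σwᵢ|y−yᵢ|, so x and y are optimised independently as 1-D weighted medians.
Total weight W = 592; half = 296.
x-coordinate, sorted with cumulative weight:
  x=4 (Calder, w=30) cum 30
  x=4 (Denby, w=10) cum 40
  x=7 (Granby, w=175) cum 215
  x=10 (Elwood, w=2) cum 217
  x=14 (Ashton, w=225) cum 442  ← median
  x=15 (Fenton, w=40) cum 482
  x=15 (Brookfield, w=110) cum 592
⇒ x* = 14
y-coordinate, sorted with cumulative weight:
  y=3 (Ashton, w=225) cum 225
  y=5 (Fenton, w=40) cum 265
  y=7 (Brookfield, w=110) cum 375  ← median
  y=7 (Denby, w=10) cum 385
  y=16 (Elwood, w=2) cum 387
  y=16 (Granby, w=175) cum 562
  y=20 (Calder, w=30) cum 592
⇒ y* = 7

(14, 7)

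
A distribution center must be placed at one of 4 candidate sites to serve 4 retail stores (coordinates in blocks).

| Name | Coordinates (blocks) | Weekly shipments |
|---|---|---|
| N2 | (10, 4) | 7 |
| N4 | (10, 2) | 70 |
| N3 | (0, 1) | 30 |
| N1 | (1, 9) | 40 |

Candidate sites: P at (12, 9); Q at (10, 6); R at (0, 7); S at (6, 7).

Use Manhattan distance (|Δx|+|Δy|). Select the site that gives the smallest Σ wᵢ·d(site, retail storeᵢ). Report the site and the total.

Q, total 1224 blocks

Total weighted distance at each candidate:
  P (12, 9): total = 1719
  Q (10, 6): total = 1224
  R (0, 7): total = 1441
  S (6, 7): total = 1319
Minimum is at Q with total 1224 blocks.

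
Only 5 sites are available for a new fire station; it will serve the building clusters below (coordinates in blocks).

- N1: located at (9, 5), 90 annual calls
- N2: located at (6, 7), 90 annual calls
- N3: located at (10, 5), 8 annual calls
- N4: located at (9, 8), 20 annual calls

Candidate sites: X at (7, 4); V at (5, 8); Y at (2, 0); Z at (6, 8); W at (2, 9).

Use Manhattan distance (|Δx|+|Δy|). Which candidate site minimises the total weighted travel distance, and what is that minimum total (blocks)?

Z, total 746 blocks

Total weighted distance at each candidate:
  X (7, 4): total = 782
  V (5, 8): total = 954
  Y (2, 0): total = 2474
  Z (6, 8): total = 746
  W (2, 9): total = 1786
Minimum is at Z with total 746 blocks.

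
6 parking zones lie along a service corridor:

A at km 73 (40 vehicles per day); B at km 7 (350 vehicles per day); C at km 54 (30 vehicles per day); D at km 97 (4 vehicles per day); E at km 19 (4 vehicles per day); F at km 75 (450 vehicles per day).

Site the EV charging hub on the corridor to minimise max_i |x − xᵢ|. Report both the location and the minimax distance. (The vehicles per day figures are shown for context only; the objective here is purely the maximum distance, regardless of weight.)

location 52, max distance 45

The 1-center on a line is the midpoint of the two extreme points: leftmost at 7, rightmost at 97.
Optimal location = (7 + 97)/2 = 52; maximum distance = (97 − 7)/2 = 45.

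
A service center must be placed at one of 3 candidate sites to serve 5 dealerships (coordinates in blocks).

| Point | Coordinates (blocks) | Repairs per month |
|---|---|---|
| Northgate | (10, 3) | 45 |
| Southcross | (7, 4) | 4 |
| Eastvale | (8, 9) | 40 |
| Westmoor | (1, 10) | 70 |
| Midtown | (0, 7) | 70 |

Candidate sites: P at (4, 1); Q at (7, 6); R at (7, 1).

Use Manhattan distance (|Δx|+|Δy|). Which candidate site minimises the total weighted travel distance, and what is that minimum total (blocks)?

Total weighted distance at each candidate:
  P (4, 1): total = 2404
  Q (7, 6): total = 1698
  R (7, 1): total = 2557
Minimum is at Q with total 1698 blocks.

Q, total 1698 blocks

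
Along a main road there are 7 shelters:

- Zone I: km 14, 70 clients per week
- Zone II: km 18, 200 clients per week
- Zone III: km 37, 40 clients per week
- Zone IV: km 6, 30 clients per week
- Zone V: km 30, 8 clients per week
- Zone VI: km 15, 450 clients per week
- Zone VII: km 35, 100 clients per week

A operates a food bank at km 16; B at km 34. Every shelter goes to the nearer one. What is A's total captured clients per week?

750

The indifferent point is the midpoint (16+34)/2 = 25; shelters left of it (closer to A at 16) go to A, those right go to B.
  Zone IV at 6 (w=30) → A
  Zone I at 14 (w=70) → A
  Zone VI at 15 (w=450) → A
  Zone II at 18 (w=200) → A
  Zone V at 30 (w=8) → B
  Zone VII at 35 (w=100) → B
  Zone III at 37 (w=40) → B
A captures 750; B captures 148.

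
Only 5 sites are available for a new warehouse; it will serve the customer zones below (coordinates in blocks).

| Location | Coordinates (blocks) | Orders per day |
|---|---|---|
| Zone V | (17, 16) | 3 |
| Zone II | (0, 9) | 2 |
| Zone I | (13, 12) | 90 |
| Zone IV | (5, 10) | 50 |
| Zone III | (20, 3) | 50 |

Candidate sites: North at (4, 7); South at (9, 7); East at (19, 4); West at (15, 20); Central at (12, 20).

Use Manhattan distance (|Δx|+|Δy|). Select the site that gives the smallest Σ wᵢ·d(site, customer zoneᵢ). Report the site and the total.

South, total 1983 blocks

Total weighted distance at each candidate:
  North (4, 7): total = 2538
  South (9, 7): total = 1983
  East (19, 4): total = 2450
  West (15, 20): total = 3070
  Central (12, 20): total = 2983
Minimum is at South with total 1983 blocks.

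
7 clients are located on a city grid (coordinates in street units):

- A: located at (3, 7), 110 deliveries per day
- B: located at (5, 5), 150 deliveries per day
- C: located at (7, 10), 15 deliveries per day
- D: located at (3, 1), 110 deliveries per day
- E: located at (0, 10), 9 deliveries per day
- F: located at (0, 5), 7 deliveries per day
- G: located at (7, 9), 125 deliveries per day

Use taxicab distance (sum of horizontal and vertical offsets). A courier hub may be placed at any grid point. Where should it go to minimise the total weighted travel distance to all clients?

(5, 5)

Manhattan distance separates: Σwᵢ(|x−xᵢ|+|y−yᵢ|) = Σwᵢ|x−xᵢ| + Σwᵢ|y−yᵢ|, so x and y are optimised independently as 1-D weighted medians.
Total weight W = 526; half = 263.
x-coordinate, sorted with cumulative weight:
  x=0 (E, w=9) cum 9
  x=0 (F, w=7) cum 16
  x=3 (A, w=110) cum 126
  x=3 (D, w=110) cum 236
  x=5 (B, w=150) cum 386  ← median
  x=7 (C, w=15) cum 401
  x=7 (G, w=125) cum 526
⇒ x* = 5
y-coordinate, sorted with cumulative weight:
  y=1 (D, w=110) cum 110
  y=5 (B, w=150) cum 260
  y=5 (F, w=7) cum 267  ← median
  y=7 (A, w=110) cum 377
  y=9 (G, w=125) cum 502
  y=10 (C, w=15) cum 517
  y=10 (E, w=9) cum 526
⇒ y* = 5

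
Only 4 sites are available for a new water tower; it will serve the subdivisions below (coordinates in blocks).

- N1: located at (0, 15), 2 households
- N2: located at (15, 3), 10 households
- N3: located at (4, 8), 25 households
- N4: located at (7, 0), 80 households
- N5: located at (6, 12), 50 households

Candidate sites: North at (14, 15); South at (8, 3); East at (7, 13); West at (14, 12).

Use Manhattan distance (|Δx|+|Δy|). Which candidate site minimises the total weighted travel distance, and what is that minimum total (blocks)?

South, total 1205 blocks

Total weighted distance at each candidate:
  North (14, 15): total = 2893
  South (8, 3): total = 1205
  East (7, 13): total = 1538
  West (14, 12): total = 2404
Minimum is at South with total 1205 blocks.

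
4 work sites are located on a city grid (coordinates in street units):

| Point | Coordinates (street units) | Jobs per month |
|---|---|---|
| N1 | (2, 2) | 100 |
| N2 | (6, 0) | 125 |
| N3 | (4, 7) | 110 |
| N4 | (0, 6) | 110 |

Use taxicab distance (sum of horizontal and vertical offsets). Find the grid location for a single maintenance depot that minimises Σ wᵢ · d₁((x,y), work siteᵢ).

Manhattan distance separates: Σwᵢ(|x−xᵢ|+|y−yᵢ|) = Σwᵢ|x−xᵢ| + Σwᵢ|y−yᵢ|, so x and y are optimised independently as 1-D weighted medians.
Total weight W = 445; half = 222.5.
x-coordinate, sorted with cumulative weight:
  x=0 (N4, w=110) cum 110
  x=2 (N1, w=100) cum 210
  x=4 (N3, w=110) cum 320  ← median
  x=6 (N2, w=125) cum 445
⇒ x* = 4
y-coordinate, sorted with cumulative weight:
  y=0 (N2, w=125) cum 125
  y=2 (N1, w=100) cum 225  ← median
  y=6 (N4, w=110) cum 335
  y=7 (N3, w=110) cum 445
⇒ y* = 2

(4, 2)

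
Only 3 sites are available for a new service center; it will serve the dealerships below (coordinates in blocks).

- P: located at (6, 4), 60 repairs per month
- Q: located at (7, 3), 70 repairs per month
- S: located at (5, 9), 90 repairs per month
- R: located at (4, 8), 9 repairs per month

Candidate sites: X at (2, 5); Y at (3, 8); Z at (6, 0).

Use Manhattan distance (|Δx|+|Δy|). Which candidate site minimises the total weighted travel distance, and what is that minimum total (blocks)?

Y, total 1329 blocks

Total weighted distance at each candidate:
  X (2, 5): total = 1465
  Y (3, 8): total = 1329
  Z (6, 0): total = 1510
Minimum is at Y with total 1329 blocks.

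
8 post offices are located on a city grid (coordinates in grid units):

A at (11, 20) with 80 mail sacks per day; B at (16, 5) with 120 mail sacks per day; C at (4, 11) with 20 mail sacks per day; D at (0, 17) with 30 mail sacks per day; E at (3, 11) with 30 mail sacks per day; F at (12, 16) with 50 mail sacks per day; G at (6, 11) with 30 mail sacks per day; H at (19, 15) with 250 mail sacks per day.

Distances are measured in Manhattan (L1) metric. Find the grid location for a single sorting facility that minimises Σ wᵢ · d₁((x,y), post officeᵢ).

(16, 15)

Manhattan distance separates: Σwᵢ(|x−xᵢ|+|y−yᵢ|) = Σwᵢ|x−xᵢ| + Σwᵢ|y−yᵢ|, so x and y are optimised independently as 1-D weighted medians.
Total weight W = 610; half = 305.
x-coordinate, sorted with cumulative weight:
  x=0 (D, w=30) cum 30
  x=3 (E, w=30) cum 60
  x=4 (C, w=20) cum 80
  x=6 (G, w=30) cum 110
  x=11 (A, w=80) cum 190
  x=12 (F, w=50) cum 240
  x=16 (B, w=120) cum 360  ← median
  x=19 (H, w=250) cum 610
⇒ x* = 16
y-coordinate, sorted with cumulative weight:
  y=5 (B, w=120) cum 120
  y=11 (C, w=20) cum 140
  y=11 (E, w=30) cum 170
  y=11 (G, w=30) cum 200
  y=15 (H, w=250) cum 450  ← median
  y=16 (F, w=50) cum 500
  y=17 (D, w=30) cum 530
  y=20 (A, w=80) cum 610
⇒ y* = 15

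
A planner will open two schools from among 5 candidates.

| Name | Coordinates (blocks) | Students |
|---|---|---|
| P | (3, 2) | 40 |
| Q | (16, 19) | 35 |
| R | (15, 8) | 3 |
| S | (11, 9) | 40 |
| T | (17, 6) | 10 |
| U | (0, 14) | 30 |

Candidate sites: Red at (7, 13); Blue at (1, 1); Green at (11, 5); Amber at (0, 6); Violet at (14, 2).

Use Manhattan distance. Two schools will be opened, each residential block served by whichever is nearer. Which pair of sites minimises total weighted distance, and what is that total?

{Red, Blue}, total 1414

Evaluate every pair (each demand assigned to the nearer of the two):
  {Red, Blue}: total = 1414
  {Green, Amber}: total = 1436
  {Red, Green}: total = 1456
  {Blue, Green}: total = 1456
  {Red, Amber}: total = 1574
  {Red, Violet}: total = 1616
  {Amber, Violet}: total = 1676
  {Blue, Violet}: total = 1696
  {Green, Violet}: total = 1956
  {Blue, Amber}: total = 2156
Best pair: {Red, Blue} with total 1414.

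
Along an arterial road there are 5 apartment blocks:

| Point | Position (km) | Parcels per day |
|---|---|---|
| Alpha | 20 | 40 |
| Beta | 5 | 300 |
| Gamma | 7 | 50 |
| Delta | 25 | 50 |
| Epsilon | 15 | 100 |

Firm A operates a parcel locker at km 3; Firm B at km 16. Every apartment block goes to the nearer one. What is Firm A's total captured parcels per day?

350

The indifferent point is the midpoint (3+16)/2 = 9.5; apartment blocks left of it (closer to Firm A at 3) go to Firm A, those right go to Firm B.
  Beta at 5 (w=300) → Firm A
  Gamma at 7 (w=50) → Firm A
  Epsilon at 15 (w=100) → Firm B
  Alpha at 20 (w=40) → Firm B
  Delta at 25 (w=50) → Firm B
Firm A captures 350; Firm B captures 190.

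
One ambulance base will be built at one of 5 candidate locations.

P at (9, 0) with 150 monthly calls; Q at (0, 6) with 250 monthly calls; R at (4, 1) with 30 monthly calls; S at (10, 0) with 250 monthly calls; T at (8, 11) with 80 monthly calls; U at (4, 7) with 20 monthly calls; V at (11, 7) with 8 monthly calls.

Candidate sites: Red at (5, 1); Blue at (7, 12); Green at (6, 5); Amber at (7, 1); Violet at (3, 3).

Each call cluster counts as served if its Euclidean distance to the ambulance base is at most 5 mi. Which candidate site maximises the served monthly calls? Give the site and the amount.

Amber, covering 430

Coverage radius r = 5 mi; a point is covered iff (Δx)²+(Δy)² ≤ 5² = 25.
  Red (5, 1): covers {P, R} → 180
  Blue (7, 12): covers {T} → 80
  Green (6, 5): covers {R, U} → 50
  Amber (7, 1): covers {P, R, S} → 430
  Violet (3, 3): covers {Q, R, U} → 300
Maximum coverage at Amber: 430 monthly calls.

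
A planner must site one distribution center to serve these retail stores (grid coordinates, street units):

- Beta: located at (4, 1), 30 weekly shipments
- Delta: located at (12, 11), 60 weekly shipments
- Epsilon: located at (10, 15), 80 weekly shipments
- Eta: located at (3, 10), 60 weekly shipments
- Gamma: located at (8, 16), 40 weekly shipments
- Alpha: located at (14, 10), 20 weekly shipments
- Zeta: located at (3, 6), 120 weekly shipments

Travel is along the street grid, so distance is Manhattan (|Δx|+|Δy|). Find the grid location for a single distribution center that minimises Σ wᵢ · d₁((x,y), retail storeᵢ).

(4, 10)

Manhattan distance separates: Σwᵢ(|x−xᵢ|+|y−yᵢ|) = Σwᵢ|x−xᵢ| + Σwᵢ|y−yᵢ|, so x and y are optimised independently as 1-D weighted medians.
Total weight W = 410; half = 205.
x-coordinate, sorted with cumulative weight:
  x=3 (Eta, w=60) cum 60
  x=3 (Zeta, w=120) cum 180
  x=4 (Beta, w=30) cum 210  ← median
  x=8 (Gamma, w=40) cum 250
  x=10 (Epsilon, w=80) cum 330
  x=12 (Delta, w=60) cum 390
  x=14 (Alpha, w=20) cum 410
⇒ x* = 4
y-coordinate, sorted with cumulative weight:
  y=1 (Beta, w=30) cum 30
  y=6 (Zeta, w=120) cum 150
  y=10 (Eta, w=60) cum 210  ← median
  y=10 (Alpha, w=20) cum 230
  y=11 (Delta, w=60) cum 290
  y=15 (Epsilon, w=80) cum 370
  y=16 (Gamma, w=40) cum 410
⇒ y* = 10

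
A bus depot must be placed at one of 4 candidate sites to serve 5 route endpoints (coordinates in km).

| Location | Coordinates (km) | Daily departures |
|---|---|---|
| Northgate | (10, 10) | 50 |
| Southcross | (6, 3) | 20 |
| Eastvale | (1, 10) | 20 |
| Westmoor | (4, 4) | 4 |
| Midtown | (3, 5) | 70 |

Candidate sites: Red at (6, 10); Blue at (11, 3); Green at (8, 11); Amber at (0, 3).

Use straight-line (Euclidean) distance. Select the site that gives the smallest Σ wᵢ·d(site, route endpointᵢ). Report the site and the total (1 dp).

Red, total 873.5 km

Total weighted distance at each candidate:
  Red (6, 10): total = 873.5
  Blue (11, 3): total = 1303.2
  Green (8, 11): total = 997.1
  Amber (0, 3): total = 1140.6
Minimum is at Red with total 873.5 km.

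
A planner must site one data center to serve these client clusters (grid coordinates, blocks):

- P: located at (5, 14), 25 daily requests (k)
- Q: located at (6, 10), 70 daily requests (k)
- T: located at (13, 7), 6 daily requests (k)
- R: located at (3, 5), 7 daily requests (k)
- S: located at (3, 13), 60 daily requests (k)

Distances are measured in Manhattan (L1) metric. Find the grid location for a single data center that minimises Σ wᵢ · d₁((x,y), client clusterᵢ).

(5, 13)

Manhattan distance separates: Σwᵢ(|x−xᵢ|+|y−yᵢ|) = Σwᵢ|x−xᵢ| + Σwᵢ|y−yᵢ|, so x and y are optimised independently as 1-D weighted medians.
Total weight W = 168; half = 84.
x-coordinate, sorted with cumulative weight:
  x=3 (R, w=7) cum 7
  x=3 (S, w=60) cum 67
  x=5 (P, w=25) cum 92  ← median
  x=6 (Q, w=70) cum 162
  x=13 (T, w=6) cum 168
⇒ x* = 5
y-coordinate, sorted with cumulative weight:
  y=5 (R, w=7) cum 7
  y=7 (T, w=6) cum 13
  y=10 (Q, w=70) cum 83
  y=13 (S, w=60) cum 143  ← median
  y=14 (P, w=25) cum 168
⇒ y* = 13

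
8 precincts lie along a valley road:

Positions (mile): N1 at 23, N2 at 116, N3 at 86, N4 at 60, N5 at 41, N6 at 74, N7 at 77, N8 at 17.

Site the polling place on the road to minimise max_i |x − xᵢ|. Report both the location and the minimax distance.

The 1-center on a line is the midpoint of the two extreme points: leftmost at 17, rightmost at 116.
Optimal location = (17 + 116)/2 = 66.5; maximum distance = (116 − 17)/2 = 49.5.

location 66.5, max distance 49.5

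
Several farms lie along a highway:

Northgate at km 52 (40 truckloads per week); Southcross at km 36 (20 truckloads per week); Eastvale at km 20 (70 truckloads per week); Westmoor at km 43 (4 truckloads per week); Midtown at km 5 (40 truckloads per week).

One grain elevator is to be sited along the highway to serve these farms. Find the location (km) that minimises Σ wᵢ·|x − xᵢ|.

For a sum of weighted absolute distances on a line, the optimum is the weighted median (not the mean). Total weight W = 174; half-weight = 87.
Sort by position and accumulate weight:
  km 5 (Midtown, w=40) → cum 40
  km 20 (Eastvale, w=70) → cum 110  ≥ 87 → median here
  km 36 (Southcross, w=20) → cum 130
  km 43 (Westmoor, w=4) → cum 134
  km 52 (Northgate, w=40) → cum 174
Optimal location: km 20.

x = 20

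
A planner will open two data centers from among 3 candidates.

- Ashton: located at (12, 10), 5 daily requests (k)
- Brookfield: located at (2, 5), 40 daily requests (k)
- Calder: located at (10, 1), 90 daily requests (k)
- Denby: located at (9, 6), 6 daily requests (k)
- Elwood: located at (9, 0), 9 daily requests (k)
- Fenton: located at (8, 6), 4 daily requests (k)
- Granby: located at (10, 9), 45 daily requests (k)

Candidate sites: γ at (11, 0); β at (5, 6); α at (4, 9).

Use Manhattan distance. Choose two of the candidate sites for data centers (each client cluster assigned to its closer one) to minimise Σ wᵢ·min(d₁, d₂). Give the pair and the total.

Evaluate every pair (each demand assigned to the nearer of the two):
  {γ, β}: total = 809
  {γ, α}: total = 829
  {β, α}: total = 1501
Best pair: {γ, β} with total 809.

{γ, β}, total 809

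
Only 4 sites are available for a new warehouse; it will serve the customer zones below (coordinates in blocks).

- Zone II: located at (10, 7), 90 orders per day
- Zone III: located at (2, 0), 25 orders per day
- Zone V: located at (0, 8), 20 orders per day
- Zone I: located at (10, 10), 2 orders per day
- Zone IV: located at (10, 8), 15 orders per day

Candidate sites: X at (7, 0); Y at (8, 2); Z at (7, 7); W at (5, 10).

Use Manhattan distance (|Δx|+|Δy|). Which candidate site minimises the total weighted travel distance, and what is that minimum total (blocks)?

Z, total 802 blocks

Total weighted distance at each candidate:
  X (7, 0): total = 1516
  Y (8, 2): total = 1250
  Z (7, 7): total = 802
  W (5, 10): total = 1300
Minimum is at Z with total 802 blocks.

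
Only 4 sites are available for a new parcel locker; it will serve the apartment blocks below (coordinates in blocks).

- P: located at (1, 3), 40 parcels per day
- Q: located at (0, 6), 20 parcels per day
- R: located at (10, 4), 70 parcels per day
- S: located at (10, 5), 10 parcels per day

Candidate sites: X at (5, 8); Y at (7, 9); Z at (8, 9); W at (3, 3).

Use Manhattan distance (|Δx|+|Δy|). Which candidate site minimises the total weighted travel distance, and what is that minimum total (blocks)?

W, total 850 blocks

Total weighted distance at each candidate:
  X (5, 8): total = 1210
  Y (7, 9): total = 1310
  Z (8, 9): total = 1290
  W (3, 3): total = 850
Minimum is at W with total 850 blocks.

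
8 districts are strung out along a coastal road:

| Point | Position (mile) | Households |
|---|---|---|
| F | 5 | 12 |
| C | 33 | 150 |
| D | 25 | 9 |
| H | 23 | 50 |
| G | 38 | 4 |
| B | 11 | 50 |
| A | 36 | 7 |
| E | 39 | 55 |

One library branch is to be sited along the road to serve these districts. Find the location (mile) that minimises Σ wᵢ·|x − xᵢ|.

x = 33

For a sum of weighted absolute distances on a line, the optimum is the weighted median (not the mean). Total weight W = 337; half-weight = 168.5.
Sort by position and accumulate weight:
  mile 5 (F, w=12) → cum 12
  mile 11 (B, w=50) → cum 62
  mile 23 (H, w=50) → cum 112
  mile 25 (D, w=9) → cum 121
  mile 33 (C, w=150) → cum 271  ≥ 168.5 → median here
  mile 36 (A, w=7) → cum 278
  mile 38 (G, w=4) → cum 282
  mile 39 (E, w=55) → cum 337
Optimal location: mile 33.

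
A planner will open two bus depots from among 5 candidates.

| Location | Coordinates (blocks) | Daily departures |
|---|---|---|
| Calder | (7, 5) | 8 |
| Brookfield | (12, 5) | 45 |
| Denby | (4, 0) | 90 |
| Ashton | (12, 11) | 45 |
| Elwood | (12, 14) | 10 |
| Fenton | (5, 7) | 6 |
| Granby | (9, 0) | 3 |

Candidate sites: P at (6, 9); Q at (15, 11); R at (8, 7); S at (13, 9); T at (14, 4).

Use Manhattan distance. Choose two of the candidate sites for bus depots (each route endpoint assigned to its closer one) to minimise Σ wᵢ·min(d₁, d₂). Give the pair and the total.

Evaluate every pair (each demand assigned to the nearer of the two):
  {R, S}: total = 1476
  {P, S}: total = 1504
  {Q, R}: total = 1521
  {R, T}: total = 1661
  {P, T}: total = 1680
  {P, Q}: total = 1684
  {S, T}: total = 1741
  {Q, T}: total = 1753
  {P, R}: total = 1796
  {Q, S}: total = 2219
Best pair: {R, S} with total 1476.

{R, S}, total 1476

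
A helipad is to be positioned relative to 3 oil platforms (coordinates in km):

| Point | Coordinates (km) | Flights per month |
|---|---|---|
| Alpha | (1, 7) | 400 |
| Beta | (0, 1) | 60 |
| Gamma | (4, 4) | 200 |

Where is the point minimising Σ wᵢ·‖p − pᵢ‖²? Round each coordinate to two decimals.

The minimiser of Σwᵢ‖p−pᵢ‖² is the weighted centroid p* = (Σwᵢpᵢ)/(Σwᵢ).
Σwᵢ = 660.
Σwᵢxᵢ = 400·1 + 60·0 + 200·4 = 1200.
Σwᵢyᵢ = 400·7 + 60·1 + 200·4 = 3660.
x* = 1200/660 = 1.82, y* = 3660/660 = 5.55.

(1.82, 5.55)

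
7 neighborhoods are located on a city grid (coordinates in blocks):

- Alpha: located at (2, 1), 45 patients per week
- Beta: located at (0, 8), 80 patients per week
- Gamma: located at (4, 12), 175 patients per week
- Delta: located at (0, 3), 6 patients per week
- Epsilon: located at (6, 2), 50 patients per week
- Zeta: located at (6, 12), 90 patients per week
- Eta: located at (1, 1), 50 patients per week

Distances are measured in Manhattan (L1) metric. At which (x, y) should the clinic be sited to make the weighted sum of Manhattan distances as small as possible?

(4, 12)

Manhattan distance separates: Σwᵢ(|x−xᵢ|+|y−yᵢ|) = Σwᵢ|x−xᵢ| + Σwᵢ|y−yᵢ|, so x and y are optimised independently as 1-D weighted medians.
Total weight W = 496; half = 248.
x-coordinate, sorted with cumulative weight:
  x=0 (Beta, w=80) cum 80
  x=0 (Delta, w=6) cum 86
  x=1 (Eta, w=50) cum 136
  x=2 (Alpha, w=45) cum 181
  x=4 (Gamma, w=175) cum 356  ← median
  x=6 (Epsilon, w=50) cum 406
  x=6 (Zeta, w=90) cum 496
⇒ x* = 4
y-coordinate, sorted with cumulative weight:
  y=1 (Alpha, w=45) cum 45
  y=1 (Eta, w=50) cum 95
  y=2 (Epsilon, w=50) cum 145
  y=3 (Delta, w=6) cum 151
  y=8 (Beta, w=80) cum 231
  y=12 (Gamma, w=175) cum 406  ← median
  y=12 (Zeta, w=90) cum 496
⇒ y* = 12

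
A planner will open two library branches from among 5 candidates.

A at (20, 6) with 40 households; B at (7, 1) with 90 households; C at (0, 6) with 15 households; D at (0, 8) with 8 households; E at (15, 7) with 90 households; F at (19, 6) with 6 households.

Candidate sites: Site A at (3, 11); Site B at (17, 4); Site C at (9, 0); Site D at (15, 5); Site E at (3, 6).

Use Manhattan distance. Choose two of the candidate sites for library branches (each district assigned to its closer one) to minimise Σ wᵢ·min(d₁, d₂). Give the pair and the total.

Evaluate every pair (each demand assigned to the nearer of the two):
  {Site C, Site D}: total = 1081
  {Site B, Site C}: total = 1305
  {Site D, Site E}: total = 1345
  {Site B, Site E}: total = 1569
  {Site A, Site D}: total = 1698
  {Site B, Site D}: total = 1868
  {Site A, Site B}: total = 2012
  {Site C, Site E}: total = 2301
  {Site A, Site C}: total = 2384
  {Site A, Site E}: total = 2841
Best pair: {Site C, Site D} with total 1081.

{Site C, Site D}, total 1081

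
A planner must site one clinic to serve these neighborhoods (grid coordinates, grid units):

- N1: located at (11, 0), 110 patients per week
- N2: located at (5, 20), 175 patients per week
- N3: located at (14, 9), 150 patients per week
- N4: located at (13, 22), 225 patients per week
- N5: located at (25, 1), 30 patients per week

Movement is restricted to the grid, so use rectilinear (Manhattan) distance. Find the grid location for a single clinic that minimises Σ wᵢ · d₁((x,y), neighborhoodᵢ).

(13, 20)

Manhattan distance separates: Σwᵢ(|x−xᵢ|+|y−yᵢ|) = Σwᵢ|x−xᵢ| + Σwᵢ|y−yᵢ|, so x and y are optimised independently as 1-D weighted medians.
Total weight W = 690; half = 345.
x-coordinate, sorted with cumulative weight:
  x=5 (N2, w=175) cum 175
  x=11 (N1, w=110) cum 285
  x=13 (N4, w=225) cum 510  ← median
  x=14 (N3, w=150) cum 660
  x=25 (N5, w=30) cum 690
⇒ x* = 13
y-coordinate, sorted with cumulative weight:
  y=0 (N1, w=110) cum 110
  y=1 (N5, w=30) cum 140
  y=9 (N3, w=150) cum 290
  y=20 (N2, w=175) cum 465  ← median
  y=22 (N4, w=225) cum 690
⇒ y* = 20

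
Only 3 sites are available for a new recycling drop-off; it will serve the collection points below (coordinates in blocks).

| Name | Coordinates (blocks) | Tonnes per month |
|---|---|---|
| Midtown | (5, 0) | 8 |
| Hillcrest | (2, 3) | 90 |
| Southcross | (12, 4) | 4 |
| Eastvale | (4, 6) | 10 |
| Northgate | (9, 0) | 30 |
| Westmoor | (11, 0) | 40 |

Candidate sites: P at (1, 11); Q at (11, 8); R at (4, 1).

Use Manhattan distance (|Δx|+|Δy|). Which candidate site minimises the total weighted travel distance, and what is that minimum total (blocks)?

R, total 970 blocks

Total weighted distance at each candidate:
  P (1, 11): total = 2492
  Q (11, 8): total = 2102
  R (4, 1): total = 970
Minimum is at R with total 970 blocks.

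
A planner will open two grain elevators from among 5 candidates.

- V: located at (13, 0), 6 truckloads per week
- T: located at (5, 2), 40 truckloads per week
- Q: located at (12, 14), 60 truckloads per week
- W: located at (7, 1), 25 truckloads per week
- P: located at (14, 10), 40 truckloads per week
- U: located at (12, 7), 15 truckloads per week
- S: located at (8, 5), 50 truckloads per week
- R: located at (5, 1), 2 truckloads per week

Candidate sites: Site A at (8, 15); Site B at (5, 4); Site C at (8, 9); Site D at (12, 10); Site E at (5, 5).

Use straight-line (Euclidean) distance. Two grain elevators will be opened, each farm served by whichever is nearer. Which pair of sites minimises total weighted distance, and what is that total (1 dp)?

{Site B, Site D}, total 752.9

Evaluate every pair (each demand assigned to the nearer of the two):
  {Site B, Site D}: total = 752.9
  {Site D, Site E}: total = 811.4
  {Site A, Site B}: total = 1062.0
  {Site B, Site C}: total = 1082.5
  {Site A, Site E}: total = 1115.4
  {Site C, Site E}: total = 1141.0
  {Site C, Site D}: total = 1148.6
  {Site A, Site C}: total = 1342.8
  {Site A, Site D}: total = 1450.9
  {Site B, Site E}: total = 1584.9
Best pair: {Site B, Site D} with total 752.9.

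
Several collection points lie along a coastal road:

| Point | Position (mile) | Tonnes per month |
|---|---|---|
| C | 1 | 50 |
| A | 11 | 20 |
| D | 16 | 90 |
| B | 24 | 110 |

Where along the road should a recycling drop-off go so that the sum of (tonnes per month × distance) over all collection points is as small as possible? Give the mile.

For a sum of weighted absolute distances on a line, the optimum is the weighted median (not the mean). Total weight W = 270; half-weight = 135.
Sort by position and accumulate weight:
  mile 1 (C, w=50) → cum 50
  mile 11 (A, w=20) → cum 70
  mile 16 (D, w=90) → cum 160  ≥ 135 → median here
  mile 24 (B, w=110) → cum 270
Optimal location: mile 16.

x = 16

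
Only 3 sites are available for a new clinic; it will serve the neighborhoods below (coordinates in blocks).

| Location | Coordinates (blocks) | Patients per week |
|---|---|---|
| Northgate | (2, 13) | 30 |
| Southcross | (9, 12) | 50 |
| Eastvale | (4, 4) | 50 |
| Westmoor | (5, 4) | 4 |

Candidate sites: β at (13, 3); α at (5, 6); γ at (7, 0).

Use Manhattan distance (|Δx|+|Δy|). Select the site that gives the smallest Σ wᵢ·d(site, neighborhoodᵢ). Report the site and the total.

α, total 958 blocks

Total weighted distance at each candidate:
  β (13, 3): total = 1816
  α (5, 6): total = 958
  γ (7, 0): total = 1614
Minimum is at α with total 958 blocks.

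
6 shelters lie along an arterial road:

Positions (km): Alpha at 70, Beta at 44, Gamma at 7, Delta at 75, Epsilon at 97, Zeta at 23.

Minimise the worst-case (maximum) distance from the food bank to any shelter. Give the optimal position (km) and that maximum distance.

location 52, max distance 45

The 1-center on a line is the midpoint of the two extreme points: leftmost at 7, rightmost at 97.
Optimal location = (7 + 97)/2 = 52; maximum distance = (97 − 7)/2 = 45.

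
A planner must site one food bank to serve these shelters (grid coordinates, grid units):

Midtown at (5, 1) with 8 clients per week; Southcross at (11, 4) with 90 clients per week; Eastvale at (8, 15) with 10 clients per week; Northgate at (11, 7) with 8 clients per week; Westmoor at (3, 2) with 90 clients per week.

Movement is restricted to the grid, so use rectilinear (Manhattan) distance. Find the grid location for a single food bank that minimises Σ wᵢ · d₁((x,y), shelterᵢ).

Manhattan distance separates: Σwᵢ(|x−xᵢ|+|y−yᵢ|) = Σwᵢ|x−xᵢ| + Σwᵢ|y−yᵢ|, so x and y are optimised independently as 1-D weighted medians.
Total weight W = 206; half = 103.
x-coordinate, sorted with cumulative weight:
  x=3 (Westmoor, w=90) cum 90
  x=5 (Midtown, w=8) cum 98
  x=8 (Eastvale, w=10) cum 108  ← median
  x=11 (Southcross, w=90) cum 198
  x=11 (Northgate, w=8) cum 206
⇒ x* = 8
y-coordinate, sorted with cumulative weight:
  y=1 (Midtown, w=8) cum 8
  y=2 (Westmoor, w=90) cum 98
  y=4 (Southcross, w=90) cum 188  ← median
  y=7 (Northgate, w=8) cum 196
  y=15 (Eastvale, w=10) cum 206
⇒ y* = 4

(8, 4)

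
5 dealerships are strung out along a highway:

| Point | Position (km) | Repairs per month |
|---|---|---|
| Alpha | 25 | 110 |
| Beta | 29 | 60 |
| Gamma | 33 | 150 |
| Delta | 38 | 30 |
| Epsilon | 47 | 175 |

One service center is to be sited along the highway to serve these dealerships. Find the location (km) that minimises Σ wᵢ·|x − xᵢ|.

For a sum of weighted absolute distances on a line, the optimum is the weighted median (not the mean). Total weight W = 525; half-weight = 262.5.
Sort by position and accumulate weight:
  km 25 (Alpha, w=110) → cum 110
  km 29 (Beta, w=60) → cum 170
  km 33 (Gamma, w=150) → cum 320  ≥ 262.5 → median here
  km 38 (Delta, w=30) → cum 350
  km 47 (Epsilon, w=175) → cum 525
Optimal location: km 33.

x = 33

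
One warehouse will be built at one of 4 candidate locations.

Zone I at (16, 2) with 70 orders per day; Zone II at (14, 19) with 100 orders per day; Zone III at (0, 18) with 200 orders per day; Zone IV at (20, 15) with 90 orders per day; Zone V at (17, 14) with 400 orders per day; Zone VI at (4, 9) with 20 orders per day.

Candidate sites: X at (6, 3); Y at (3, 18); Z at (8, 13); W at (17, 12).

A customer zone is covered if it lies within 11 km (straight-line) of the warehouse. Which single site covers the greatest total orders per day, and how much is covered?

Z, covering 720

Coverage radius r = 11 km; a point is covered iff (Δx)²+(Δy)² ≤ 11² = 121.
  X (6, 3): covers {Zone I, Zone VI} → 90
  Y (3, 18): covers {Zone III, Zone VI} → 220
  Z (8, 13): covers {Zone II, Zone III, Zone V, Zone VI} → 720
  W (17, 12): covers {Zone I, Zone II, Zone IV, Zone V} → 660
Maximum coverage at Z: 720 orders per day.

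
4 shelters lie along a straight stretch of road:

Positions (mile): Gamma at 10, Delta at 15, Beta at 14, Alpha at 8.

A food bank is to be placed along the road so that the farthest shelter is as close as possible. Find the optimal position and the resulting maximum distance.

The 1-center on a line is the midpoint of the two extreme points: leftmost at 8, rightmost at 15.
Optimal location = (8 + 15)/2 = 11.5; maximum distance = (15 − 8)/2 = 3.5.

location 11.5, max distance 3.5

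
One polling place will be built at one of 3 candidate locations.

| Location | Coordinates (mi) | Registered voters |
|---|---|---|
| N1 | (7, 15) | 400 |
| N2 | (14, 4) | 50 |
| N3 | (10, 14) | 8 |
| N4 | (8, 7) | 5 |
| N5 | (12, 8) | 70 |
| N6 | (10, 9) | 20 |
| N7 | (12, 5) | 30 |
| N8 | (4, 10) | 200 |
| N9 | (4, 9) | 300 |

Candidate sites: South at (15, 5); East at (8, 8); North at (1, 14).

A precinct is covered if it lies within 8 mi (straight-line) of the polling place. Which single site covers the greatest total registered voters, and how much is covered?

Coverage radius r = 8 mi; a point is covered iff (Δx)²+(Δy)² ≤ 8² = 64.
  South (15, 5): covers {N2, N4, N5, N6, N7} → 175
  East (8, 8): covers {N1, N2, N3, N4, N5, N6, N7, N8, N9} → 1083
  North (1, 14): covers {N1, N8, N9} → 900
Maximum coverage at East: 1083 registered voters.

East, covering 1083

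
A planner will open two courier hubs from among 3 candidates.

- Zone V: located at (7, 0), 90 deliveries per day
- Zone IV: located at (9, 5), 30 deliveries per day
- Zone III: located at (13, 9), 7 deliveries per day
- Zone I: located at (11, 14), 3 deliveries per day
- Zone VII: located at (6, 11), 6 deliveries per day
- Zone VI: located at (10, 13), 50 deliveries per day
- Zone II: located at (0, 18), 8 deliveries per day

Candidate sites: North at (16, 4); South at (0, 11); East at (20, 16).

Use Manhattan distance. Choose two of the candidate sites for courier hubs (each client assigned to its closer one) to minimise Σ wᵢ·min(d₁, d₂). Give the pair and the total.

Evaluate every pair (each demand assigned to the nearer of the two):
  {North, South}: total = 2200
  {North, East}: total = 2427
  {South, East}: total = 2893
Best pair: {North, South} with total 2200.

{North, South}, total 2200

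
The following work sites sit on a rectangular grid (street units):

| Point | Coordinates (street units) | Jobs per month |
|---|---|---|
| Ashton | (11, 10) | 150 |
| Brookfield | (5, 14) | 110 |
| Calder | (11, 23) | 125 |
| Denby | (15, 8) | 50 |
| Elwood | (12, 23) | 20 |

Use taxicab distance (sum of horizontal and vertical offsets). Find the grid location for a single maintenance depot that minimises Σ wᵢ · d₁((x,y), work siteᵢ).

Manhattan distance separates: Σwᵢ(|x−xᵢ|+|y−yᵢ|) = Σwᵢ|x−xᵢ| + Σwᵢ|y−yᵢ|, so x and y are optimised independently as 1-D weighted medians.
Total weight W = 455; half = 227.5.
x-coordinate, sorted with cumulative weight:
  x=5 (Brookfield, w=110) cum 110
  x=11 (Ashton, w=150) cum 260  ← median
  x=11 (Calder, w=125) cum 385
  x=12 (Elwood, w=20) cum 405
  x=15 (Denby, w=50) cum 455
⇒ x* = 11
y-coordinate, sorted with cumulative weight:
  y=8 (Denby, w=50) cum 50
  y=10 (Ashton, w=150) cum 200
  y=14 (Brookfield, w=110) cum 310  ← median
  y=23 (Calder, w=125) cum 435
  y=23 (Elwood, w=20) cum 455
⇒ y* = 14

(11, 14)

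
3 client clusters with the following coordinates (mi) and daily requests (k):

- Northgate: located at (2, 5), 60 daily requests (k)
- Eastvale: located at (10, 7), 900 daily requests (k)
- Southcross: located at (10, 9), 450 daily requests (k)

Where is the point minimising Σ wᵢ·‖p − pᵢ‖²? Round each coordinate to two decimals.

(9.66, 7.55)

The minimiser of Σwᵢ‖p−pᵢ‖² is the weighted centroid p* = (Σwᵢpᵢ)/(Σwᵢ).
Σwᵢ = 1410.
Σwᵢxᵢ = 60·2 + 900·10 + 450·10 = 13620.
Σwᵢyᵢ = 60·5 + 900·7 + 450·9 = 10650.
x* = 13620/1410 = 9.66, y* = 10650/1410 = 7.55.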